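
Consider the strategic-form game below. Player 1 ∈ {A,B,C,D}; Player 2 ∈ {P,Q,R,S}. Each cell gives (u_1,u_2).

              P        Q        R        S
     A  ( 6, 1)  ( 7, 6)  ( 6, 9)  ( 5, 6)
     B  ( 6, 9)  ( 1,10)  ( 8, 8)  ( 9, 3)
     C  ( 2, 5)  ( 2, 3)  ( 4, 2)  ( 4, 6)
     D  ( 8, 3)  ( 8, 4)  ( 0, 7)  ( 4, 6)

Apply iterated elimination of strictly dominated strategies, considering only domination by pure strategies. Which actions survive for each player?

P1 drop C (A beats it: P:6>2 Q:7>2 R:6>4 S:5>4)
P2 drop P (Q beats it: A:6>1 B:10>9 D:4>3)
P2 drop S (R beats it: A:9>6 B:8>3 D:7>6)
P1→{A,B,D} P2→{Q,R}

Survivors P1:{A,B,D} P2:{Q,R}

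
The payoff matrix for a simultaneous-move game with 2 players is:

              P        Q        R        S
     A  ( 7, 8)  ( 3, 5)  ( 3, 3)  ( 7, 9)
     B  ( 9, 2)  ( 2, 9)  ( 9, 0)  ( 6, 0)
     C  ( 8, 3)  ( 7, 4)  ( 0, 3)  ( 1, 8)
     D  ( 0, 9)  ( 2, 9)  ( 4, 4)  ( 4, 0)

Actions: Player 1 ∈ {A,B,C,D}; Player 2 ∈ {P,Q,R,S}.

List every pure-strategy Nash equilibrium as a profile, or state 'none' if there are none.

(A,P): not NE [P1→B gives 9>7; P2→S gives 9>8]
(A,Q): not NE [P1→C gives 7>3; P2→S gives 9>5]
(A,R): not NE [P1→B gives 9>3; P2→S gives 9>3]
(A,S): NE
(B,P): not NE [P2→Q gives 9>2]
(B,Q): not NE [P1→C gives 7>2]
(B,R): not NE [P2→Q gives 9>0]
(B,S): not NE [P1→A gives 7>6; P2→Q gives 9>0]
(C,P): not NE [P1→B gives 9>8; P2→S gives 8>3]
(C,Q): not NE [P2→S gives 8>4]
(C,R): not NE [P1→B gives 9>0; P2→S gives 8>3]
(C,S): not NE [P1→A gives 7>1]
(D,P): not NE [P1→B gives 9>0]
(D,Q): not NE [P1→C gives 7>2]
(D,R): not NE [P1→B gives 9>4; P2→Q gives 9>4]
(D,S): not NE [P1→A gives 7>4; P2→Q gives 9>0]

NE set: (A,S)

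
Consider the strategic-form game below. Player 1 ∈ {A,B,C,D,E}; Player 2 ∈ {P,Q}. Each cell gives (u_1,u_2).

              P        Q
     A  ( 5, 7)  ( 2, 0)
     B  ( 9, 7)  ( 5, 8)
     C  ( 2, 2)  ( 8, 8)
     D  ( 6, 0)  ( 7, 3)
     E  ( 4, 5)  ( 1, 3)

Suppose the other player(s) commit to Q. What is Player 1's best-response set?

P1 best: {C}

u_1(A vs Q) = 2
u_1(B vs Q) = 5
u_1(C vs Q) = 8
u_1(D vs Q) = 7
u_1(E vs Q) = 1
max payoff 8 at {C}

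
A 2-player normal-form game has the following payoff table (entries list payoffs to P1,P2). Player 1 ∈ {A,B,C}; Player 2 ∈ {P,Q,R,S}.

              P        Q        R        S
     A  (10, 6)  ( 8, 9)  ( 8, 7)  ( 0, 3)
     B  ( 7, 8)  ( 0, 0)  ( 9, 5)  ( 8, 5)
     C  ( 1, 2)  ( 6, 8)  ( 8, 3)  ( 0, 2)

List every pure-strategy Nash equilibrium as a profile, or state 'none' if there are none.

(A,P): not NE [P2→Q gives 9>6]
(A,Q): NE
(A,R): not NE [P1→B gives 9>8; P2→Q gives 9>7]
(A,S): not NE [P1→B gives 8>0; P2→Q gives 9>3]
(B,P): not NE [P1→A gives 10>7]
(B,Q): not NE [P1→A gives 8>0; P2→P gives 8>0]
(B,R): not NE [P2→P gives 8>5]
(B,S): not NE [P2→P gives 8>5]
(C,P): not NE [P1→A gives 10>1; P2→Q gives 8>2]
(C,Q): not NE [P1→A gives 8>6]
(C,R): not NE [P1→B gives 9>8; P2→Q gives 8>3]
(C,S): not NE [P1→B gives 8>0; P2→Q gives 8>2]

PSNE = {(A,Q)}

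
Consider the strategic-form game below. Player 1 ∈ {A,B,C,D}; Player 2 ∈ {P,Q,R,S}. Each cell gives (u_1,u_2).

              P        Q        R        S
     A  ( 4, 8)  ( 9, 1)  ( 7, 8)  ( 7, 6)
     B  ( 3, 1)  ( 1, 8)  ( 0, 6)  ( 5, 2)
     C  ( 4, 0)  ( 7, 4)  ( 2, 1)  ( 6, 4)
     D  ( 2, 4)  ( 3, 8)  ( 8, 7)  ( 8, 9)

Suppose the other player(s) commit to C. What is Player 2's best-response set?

argmax u_2 = {Q,S}

u_2(P vs C) = 0
u_2(Q vs C) = 4
u_2(R vs C) = 1
u_2(S vs C) = 4
max payoff 4 at {Q,S}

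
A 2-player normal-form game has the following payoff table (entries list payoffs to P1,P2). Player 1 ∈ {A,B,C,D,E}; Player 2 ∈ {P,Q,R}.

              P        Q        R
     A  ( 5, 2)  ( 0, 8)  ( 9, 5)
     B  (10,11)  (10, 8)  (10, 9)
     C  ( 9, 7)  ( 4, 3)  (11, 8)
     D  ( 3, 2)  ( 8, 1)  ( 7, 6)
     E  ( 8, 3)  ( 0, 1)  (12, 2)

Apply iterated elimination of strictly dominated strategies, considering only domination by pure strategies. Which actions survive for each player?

P1 drop A (B beats it: P:10>5 Q:10>0 R:10>9)
P1 drop D (B beats it: P:10>3 Q:10>8 R:10>7)
P2 drop Q (P beats it: B:11>8 C:7>3 E:3>1)
P1→{B,C,E} P2→{P,R}

IESDS → P1:{B,C,E} P2:{P,R}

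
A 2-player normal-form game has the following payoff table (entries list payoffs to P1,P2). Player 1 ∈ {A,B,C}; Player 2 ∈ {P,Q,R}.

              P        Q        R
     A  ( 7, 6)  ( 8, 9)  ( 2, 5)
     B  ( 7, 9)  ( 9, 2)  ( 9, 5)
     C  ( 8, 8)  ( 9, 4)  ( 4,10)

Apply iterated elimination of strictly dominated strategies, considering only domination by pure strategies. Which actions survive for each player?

P1 drop A (C beats it: P:8>7 Q:9>8 R:4>2)
P2 drop Q (P beats it: B:9>2 C:8>4)
P1→{B,C} P2→{P,R}

Survivors P1:{B,C} P2:{P,R}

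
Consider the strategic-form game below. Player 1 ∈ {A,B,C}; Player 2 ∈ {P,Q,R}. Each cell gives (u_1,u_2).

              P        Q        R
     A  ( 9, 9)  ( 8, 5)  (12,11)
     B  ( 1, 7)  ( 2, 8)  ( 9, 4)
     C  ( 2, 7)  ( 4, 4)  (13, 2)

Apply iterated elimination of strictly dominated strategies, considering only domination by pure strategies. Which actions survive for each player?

P1 drop B (A beats it: P:9>1 Q:8>2 R:12>9)
P2 drop Q (P beats it: A:9>5 C:7>4)
P1→{A,C} P2→{P,R}

Remaining: P1:{A,C} P2:{P,R}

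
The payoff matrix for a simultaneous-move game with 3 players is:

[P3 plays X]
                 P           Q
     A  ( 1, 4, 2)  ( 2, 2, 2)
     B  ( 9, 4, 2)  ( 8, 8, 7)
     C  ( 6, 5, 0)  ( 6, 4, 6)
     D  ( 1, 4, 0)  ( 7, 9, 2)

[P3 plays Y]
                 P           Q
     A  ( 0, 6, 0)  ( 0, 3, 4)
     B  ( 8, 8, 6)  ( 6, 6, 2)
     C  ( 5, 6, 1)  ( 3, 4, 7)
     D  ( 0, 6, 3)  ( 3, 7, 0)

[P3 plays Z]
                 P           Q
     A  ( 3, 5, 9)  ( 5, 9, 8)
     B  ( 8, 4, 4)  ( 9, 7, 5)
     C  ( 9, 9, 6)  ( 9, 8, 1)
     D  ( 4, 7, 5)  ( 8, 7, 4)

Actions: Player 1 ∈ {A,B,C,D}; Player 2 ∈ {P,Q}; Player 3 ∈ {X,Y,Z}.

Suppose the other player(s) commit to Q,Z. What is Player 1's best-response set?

u_1(A vs Q,Z) = 5
u_1(B vs Q,Z) = 9
u_1(C vs Q,Z) = 9
u_1(D vs Q,Z) = 8
max payoff 9 at {B,C}

BR_1 = {B,C}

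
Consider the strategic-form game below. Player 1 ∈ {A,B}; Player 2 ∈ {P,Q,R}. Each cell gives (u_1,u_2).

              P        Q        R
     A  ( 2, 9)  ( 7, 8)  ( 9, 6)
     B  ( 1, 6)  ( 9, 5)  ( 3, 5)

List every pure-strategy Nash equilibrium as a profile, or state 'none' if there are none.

(A,P): NE
(A,Q): not NE [P1→B gives 9>7; P2→P gives 9>8]
(A,R): not NE [P2→P gives 9>6]
(B,P): not NE [P1→A gives 2>1]
(B,Q): not NE [P2→P gives 6>5]
(B,R): not NE [P1→A gives 9>3; P2→P gives 6>5]

NE set: (A,P)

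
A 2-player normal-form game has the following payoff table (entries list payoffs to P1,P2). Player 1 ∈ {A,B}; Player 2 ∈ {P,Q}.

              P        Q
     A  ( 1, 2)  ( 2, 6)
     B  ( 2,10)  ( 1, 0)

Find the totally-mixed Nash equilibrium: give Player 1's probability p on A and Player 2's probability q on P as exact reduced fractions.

(p,q) = (5/7, 1/2)

P1 indiff ⇒ q·1+(1-q)·2 = q·2+(1-q)·1 ⇒ q(-1) = (1-q)(-1) ⇒ q = 1/2
P2 indiff ⇒ p·2+(1-p)·10 = p·6+(1-p)·0 ⇒ p(-4) = (1-p)(-10) ⇒ p = 5/7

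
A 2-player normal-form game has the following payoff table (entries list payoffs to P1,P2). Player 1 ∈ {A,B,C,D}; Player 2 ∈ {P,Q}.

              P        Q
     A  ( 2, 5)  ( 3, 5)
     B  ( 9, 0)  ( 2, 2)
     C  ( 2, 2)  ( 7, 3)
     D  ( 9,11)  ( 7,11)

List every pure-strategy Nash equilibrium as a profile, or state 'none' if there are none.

(A,P): not NE [P1→D gives 9>2]
(A,Q): not NE [P1→D gives 7>3]
(B,P): not NE [P2→Q gives 2>0]
(B,Q): not NE [P1→D gives 7>2]
(C,P): not NE [P1→D gives 9>2; P2→Q gives 3>2]
(C,Q): NE
(D,P): NE
(D,Q): NE

PSNE = {(C,Q), (D,P), (D,Q)}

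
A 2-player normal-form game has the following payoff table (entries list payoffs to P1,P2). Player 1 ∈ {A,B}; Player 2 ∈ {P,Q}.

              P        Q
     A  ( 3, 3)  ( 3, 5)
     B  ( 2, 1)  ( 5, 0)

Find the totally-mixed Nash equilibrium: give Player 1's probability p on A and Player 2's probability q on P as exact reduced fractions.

P1 indiff ⇒ q·3+(1-q)·3 = q·2+(1-q)·5 ⇒ q(1) = (1-q)(2) ⇒ q = 2/3
P2 indiff ⇒ p·3+(1-p)·1 = p·5+(1-p)·0 ⇒ p(-2) = (1-p)(-1) ⇒ p = 1/3

(p,q) = (1/3, 2/3)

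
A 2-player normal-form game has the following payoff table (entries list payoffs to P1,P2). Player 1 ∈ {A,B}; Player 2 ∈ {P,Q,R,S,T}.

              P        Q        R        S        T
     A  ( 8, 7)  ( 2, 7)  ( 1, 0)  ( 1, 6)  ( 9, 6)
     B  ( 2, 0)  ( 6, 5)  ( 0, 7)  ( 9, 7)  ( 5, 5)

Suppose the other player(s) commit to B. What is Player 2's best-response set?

argmax u_2 = {R,S}

u_2(P vs B) = 0
u_2(Q vs B) = 5
u_2(R vs B) = 7
u_2(S vs B) = 7
u_2(T vs B) = 5
max payoff 7 at {R,S}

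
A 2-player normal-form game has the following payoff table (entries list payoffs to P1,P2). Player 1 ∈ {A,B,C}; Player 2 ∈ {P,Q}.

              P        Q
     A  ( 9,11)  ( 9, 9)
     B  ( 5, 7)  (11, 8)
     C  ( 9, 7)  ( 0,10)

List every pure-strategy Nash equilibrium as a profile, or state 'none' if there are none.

(A,P): NE
(A,Q): not NE [P1→B gives 11>9; P2→P gives 11>9]
(B,P): not NE [P1→C gives 9>5; P2→Q gives 8>7]
(B,Q): NE
(C,P): not NE [P2→Q gives 10>7]
(C,Q): not NE [P1→B gives 11>0]

NE set: (A,P), (B,Q)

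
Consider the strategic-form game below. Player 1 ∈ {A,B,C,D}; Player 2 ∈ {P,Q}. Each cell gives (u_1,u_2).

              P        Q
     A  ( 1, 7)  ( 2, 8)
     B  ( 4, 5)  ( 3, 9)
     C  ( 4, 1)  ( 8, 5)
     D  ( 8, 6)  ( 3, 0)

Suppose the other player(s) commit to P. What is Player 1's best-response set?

u_1(A vs P) = 1
u_1(B vs P) = 4
u_1(C vs P) = 4
u_1(D vs P) = 8
max payoff 8 at {D}

P1 best: {D}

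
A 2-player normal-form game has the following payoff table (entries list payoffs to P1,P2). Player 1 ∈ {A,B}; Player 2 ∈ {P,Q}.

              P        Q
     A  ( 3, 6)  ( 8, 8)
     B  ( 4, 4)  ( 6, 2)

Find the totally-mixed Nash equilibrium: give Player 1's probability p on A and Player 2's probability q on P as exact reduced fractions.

P1 indiff ⇒ q·3+(1-q)·8 = q·4+(1-q)·6 ⇒ q(-1) = (1-q)(-2) ⇒ q = 2/3
P2 indiff ⇒ p·6+(1-p)·4 = p·8+(1-p)·2 ⇒ p(-2) = (1-p)(-2) ⇒ p = 1/2

(p,q) = (1/2, 2/3)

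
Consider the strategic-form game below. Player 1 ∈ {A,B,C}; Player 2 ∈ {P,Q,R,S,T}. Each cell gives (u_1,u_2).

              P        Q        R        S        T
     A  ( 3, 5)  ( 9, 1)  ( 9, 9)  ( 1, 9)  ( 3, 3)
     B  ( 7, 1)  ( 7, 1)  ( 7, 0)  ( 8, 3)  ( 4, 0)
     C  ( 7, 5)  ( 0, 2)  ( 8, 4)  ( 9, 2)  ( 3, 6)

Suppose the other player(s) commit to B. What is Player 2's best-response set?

BR_2 = {S}

u_2(P vs B) = 1
u_2(Q vs B) = 1
u_2(R vs B) = 0
u_2(S vs B) = 3
u_2(T vs B) = 0
max payoff 3 at {S}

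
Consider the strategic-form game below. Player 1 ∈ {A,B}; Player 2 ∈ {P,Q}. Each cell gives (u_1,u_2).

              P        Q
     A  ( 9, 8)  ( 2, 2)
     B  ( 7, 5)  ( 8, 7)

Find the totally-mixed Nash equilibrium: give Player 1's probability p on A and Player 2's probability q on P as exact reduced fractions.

P1 indiff ⇒ q·9+(1-q)·2 = q·7+(1-q)·8 ⇒ q(2) = (1-q)(6) ⇒ q = 3/4
P2 indiff ⇒ p·8+(1-p)·5 = p·2+(1-p)·7 ⇒ p(6) = (1-p)(2) ⇒ p = 1/4

p=1/4, q=3/4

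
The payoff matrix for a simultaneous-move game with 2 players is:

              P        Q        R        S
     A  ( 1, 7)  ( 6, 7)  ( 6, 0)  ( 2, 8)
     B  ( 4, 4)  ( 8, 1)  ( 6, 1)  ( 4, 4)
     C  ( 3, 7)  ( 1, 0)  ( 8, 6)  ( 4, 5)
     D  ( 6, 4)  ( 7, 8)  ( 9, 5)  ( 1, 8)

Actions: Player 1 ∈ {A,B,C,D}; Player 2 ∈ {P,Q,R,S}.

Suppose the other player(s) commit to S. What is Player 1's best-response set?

u_1(A vs S) = 2
u_1(B vs S) = 4
u_1(C vs S) = 4
u_1(D vs S) = 1
max payoff 4 at {B,C}

P1 best: {B,C}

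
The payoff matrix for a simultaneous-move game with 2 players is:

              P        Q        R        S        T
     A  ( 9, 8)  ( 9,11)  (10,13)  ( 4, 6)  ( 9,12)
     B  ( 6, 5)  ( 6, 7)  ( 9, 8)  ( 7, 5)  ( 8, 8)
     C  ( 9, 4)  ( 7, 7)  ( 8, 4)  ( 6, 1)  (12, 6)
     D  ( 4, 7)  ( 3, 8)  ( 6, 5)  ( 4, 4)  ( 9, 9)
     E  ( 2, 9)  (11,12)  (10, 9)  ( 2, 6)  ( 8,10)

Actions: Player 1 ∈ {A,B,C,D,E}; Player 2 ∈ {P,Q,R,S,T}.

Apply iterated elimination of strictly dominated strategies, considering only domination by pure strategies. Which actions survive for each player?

P1 drop D (C beats it: P:9>4 Q:7>3 R:8>6 S:6>4 T:12>9)
P2 drop P (Q beats it: A:11>8 B:7>5 C:7>4 E:12>9)
P2 drop S (Q beats it: A:11>6 B:7>5 C:7>1 E:12>6)
P1 drop B (A beats it: Q:9>6 R:10>9 T:9>8)
P1→{A,C,E} P2→{Q,R,T}

Remaining: P1:{A,C,E} P2:{Q,R,T}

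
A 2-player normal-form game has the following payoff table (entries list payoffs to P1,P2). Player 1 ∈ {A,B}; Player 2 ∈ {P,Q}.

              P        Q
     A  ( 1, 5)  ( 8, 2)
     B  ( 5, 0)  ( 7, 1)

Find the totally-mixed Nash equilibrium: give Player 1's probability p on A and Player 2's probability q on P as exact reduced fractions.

P1 indiff ⇒ q·1+(1-q)·8 = q·5+(1-q)·7 ⇒ q(-4) = (1-q)(-1) ⇒ q = 1/5
P2 indiff ⇒ p·5+(1-p)·0 = p·2+(1-p)·1 ⇒ p(3) = (1-p)(1) ⇒ p = 1/4

P1 mixes 1/4 on A; P2 mixes 1/5 on P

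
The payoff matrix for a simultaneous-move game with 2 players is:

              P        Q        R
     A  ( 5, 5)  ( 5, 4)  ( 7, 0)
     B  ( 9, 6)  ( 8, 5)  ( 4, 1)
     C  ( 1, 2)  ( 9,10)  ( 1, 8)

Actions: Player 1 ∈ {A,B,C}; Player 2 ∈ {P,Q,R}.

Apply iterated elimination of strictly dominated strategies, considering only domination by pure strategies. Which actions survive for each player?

P2 drop R (Q beats it: A:4>0 B:5>1 C:10>8)
P1 drop A (B beats it: P:9>5 Q:8>5)
P1→{B,C} P2→{P,Q}

IESDS → P1:{B,C} P2:{P,Q}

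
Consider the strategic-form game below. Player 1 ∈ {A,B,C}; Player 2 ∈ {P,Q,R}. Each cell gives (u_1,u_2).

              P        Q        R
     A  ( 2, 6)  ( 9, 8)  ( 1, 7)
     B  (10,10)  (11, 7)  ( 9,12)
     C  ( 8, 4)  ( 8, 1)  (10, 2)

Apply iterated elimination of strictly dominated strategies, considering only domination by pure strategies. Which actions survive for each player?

Survivors P1:{B,C} P2:{P,R}

P1 drop A (B beats it: P:10>2 Q:11>9 R:9>1)
P2 drop Q (P beats it: B:10>7 C:4>1)
P1→{B,C} P2→{P,R}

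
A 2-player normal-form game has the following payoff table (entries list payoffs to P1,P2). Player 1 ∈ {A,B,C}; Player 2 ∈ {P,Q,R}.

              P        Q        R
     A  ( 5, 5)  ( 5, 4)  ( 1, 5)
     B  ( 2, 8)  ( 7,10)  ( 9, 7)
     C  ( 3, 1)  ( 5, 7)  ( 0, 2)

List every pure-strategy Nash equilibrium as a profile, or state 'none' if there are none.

PSNE = {(A,P), (B,Q)}

(A,P): NE
(A,Q): not NE [P1→B gives 7>5; P2→R gives 5>4]
(A,R): not NE [P1→B gives 9>1]
(B,P): not NE [P1→A gives 5>2; P2→Q gives 10>8]
(B,Q): NE
(B,R): not NE [P2→Q gives 10>7]
(C,P): not NE [P1→A gives 5>3; P2→Q gives 7>1]
(C,Q): not NE [P1→B gives 7>5]
(C,R): not NE [P1→B gives 9>0; P2→Q gives 7>2]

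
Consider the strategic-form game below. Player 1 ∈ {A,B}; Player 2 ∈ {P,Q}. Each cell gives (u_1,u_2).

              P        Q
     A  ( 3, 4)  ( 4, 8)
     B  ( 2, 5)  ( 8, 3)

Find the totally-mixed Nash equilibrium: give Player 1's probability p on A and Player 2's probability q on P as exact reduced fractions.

(p,q) = (1/3, 4/5)

P1 indiff ⇒ q·3+(1-q)·4 = q·2+(1-q)·8 ⇒ q(1) = (1-q)(4) ⇒ q = 4/5
P2 indiff ⇒ p·4+(1-p)·5 = p·8+(1-p)·3 ⇒ p(-4) = (1-p)(-2) ⇒ p = 1/3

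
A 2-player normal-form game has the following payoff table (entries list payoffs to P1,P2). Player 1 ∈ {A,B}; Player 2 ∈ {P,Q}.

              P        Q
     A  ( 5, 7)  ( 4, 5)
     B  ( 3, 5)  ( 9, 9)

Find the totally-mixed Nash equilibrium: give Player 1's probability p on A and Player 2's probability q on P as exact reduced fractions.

P1 indiff ⇒ q·5+(1-q)·4 = q·3+(1-q)·9 ⇒ q(2) = (1-q)(5) ⇒ q = 5/7
P2 indiff ⇒ p·7+(1-p)·5 = p·5+(1-p)·9 ⇒ p(2) = (1-p)(4) ⇒ p = 2/3

P1 mixes 2/3 on A; P2 mixes 5/7 on P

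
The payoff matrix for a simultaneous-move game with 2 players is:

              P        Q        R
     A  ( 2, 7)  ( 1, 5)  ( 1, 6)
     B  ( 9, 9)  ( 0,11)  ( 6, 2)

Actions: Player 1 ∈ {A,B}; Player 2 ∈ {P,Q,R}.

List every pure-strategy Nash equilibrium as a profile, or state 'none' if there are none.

(A,P): not NE [P1→B gives 9>2]
(A,Q): not NE [P2→P gives 7>5]
(A,R): not NE [P1→B gives 6>1; P2→P gives 7>6]
(B,P): not NE [P2→Q gives 11>9]
(B,Q): not NE [P1→A gives 1>0]
(B,R): not NE [P2→Q gives 11>2]

Equilibria: none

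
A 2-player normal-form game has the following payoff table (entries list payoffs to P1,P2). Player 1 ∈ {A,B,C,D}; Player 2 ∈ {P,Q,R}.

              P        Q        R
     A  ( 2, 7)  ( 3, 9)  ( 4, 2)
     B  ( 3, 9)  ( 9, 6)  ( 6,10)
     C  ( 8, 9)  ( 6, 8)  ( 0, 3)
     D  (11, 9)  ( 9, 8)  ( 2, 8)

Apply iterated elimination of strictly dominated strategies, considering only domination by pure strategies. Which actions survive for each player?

IESDS → P1:{B,D} P2:{P,R}

P1 drop A (B beats it: P:3>2 Q:9>3 R:6>4)
P1 drop C (D beats it: P:11>8 Q:9>6 R:2>0)
P2 drop Q (P beats it: B:9>6 D:9>8)
P1→{B,D} P2→{P,R}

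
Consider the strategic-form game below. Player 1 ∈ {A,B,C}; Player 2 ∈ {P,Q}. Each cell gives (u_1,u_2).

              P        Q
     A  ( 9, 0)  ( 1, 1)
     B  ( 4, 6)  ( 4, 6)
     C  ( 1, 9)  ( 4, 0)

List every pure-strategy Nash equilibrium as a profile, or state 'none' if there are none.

NE set: (B,Q)

(A,P): not NE [P2→Q gives 1>0]
(A,Q): not NE [P1→C gives 4>1]
(B,P): not NE [P1→A gives 9>4]
(B,Q): NE
(C,P): not NE [P1→A gives 9>1]
(C,Q): not NE [P2→P gives 9>0]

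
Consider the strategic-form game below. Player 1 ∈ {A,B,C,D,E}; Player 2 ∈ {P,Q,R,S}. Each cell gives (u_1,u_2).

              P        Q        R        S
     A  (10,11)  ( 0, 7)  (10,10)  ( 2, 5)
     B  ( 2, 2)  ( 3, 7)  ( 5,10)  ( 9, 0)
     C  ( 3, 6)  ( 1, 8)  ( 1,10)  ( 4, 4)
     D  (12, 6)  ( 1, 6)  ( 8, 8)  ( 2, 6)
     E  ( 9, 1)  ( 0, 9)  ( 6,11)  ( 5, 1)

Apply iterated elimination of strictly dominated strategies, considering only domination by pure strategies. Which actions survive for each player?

Remaining: P1:{A,D} P2:{P,R}

P2 drop Q (R beats it: A:10>7 B:10>7 C:10>8 D:8>6 E:11>9)
P1 drop C (E beats it: P:9>3 R:6>1 S:5>4)
P2 drop S (R beats it: A:10>5 B:10>0 D:8>6 E:11>1)
P1 drop B (A beats it: P:10>2 R:10>5)
P1 drop E (A beats it: P:10>9 R:10>6)
P1→{A,D} P2→{P,R}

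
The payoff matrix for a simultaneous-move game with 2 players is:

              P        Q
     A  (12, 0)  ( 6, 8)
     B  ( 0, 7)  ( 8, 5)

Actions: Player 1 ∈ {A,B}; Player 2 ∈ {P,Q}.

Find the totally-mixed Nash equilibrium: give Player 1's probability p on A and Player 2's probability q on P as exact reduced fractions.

P1 indiff ⇒ q·12+(1-q)·6 = q·0+(1-q)·8 ⇒ q(12) = (1-q)(2) ⇒ q = 1/7
P2 indiff ⇒ p·0+(1-p)·7 = p·8+(1-p)·5 ⇒ p(-8) = (1-p)(-2) ⇒ p = 1/5

(p,q) = (1/5, 1/7)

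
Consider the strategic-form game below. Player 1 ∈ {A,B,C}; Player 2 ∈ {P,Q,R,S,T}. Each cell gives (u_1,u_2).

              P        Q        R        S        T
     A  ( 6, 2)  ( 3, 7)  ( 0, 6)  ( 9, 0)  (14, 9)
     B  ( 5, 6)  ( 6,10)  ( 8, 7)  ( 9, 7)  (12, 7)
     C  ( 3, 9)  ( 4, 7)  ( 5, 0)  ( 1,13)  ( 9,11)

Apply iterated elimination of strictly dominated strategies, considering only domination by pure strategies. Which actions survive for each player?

IESDS → P1:{A,B} P2:{Q,T}

P1 drop C (B beats it: P:5>3 Q:6>4 R:8>5 S:9>1 T:12>9)
P2 drop P (Q beats it: A:7>2 B:10>6)
P2 drop R (Q beats it: A:7>6 B:10>7)
P2 drop S (Q beats it: A:7>0 B:10>7)
P1→{A,B} P2→{Q,T}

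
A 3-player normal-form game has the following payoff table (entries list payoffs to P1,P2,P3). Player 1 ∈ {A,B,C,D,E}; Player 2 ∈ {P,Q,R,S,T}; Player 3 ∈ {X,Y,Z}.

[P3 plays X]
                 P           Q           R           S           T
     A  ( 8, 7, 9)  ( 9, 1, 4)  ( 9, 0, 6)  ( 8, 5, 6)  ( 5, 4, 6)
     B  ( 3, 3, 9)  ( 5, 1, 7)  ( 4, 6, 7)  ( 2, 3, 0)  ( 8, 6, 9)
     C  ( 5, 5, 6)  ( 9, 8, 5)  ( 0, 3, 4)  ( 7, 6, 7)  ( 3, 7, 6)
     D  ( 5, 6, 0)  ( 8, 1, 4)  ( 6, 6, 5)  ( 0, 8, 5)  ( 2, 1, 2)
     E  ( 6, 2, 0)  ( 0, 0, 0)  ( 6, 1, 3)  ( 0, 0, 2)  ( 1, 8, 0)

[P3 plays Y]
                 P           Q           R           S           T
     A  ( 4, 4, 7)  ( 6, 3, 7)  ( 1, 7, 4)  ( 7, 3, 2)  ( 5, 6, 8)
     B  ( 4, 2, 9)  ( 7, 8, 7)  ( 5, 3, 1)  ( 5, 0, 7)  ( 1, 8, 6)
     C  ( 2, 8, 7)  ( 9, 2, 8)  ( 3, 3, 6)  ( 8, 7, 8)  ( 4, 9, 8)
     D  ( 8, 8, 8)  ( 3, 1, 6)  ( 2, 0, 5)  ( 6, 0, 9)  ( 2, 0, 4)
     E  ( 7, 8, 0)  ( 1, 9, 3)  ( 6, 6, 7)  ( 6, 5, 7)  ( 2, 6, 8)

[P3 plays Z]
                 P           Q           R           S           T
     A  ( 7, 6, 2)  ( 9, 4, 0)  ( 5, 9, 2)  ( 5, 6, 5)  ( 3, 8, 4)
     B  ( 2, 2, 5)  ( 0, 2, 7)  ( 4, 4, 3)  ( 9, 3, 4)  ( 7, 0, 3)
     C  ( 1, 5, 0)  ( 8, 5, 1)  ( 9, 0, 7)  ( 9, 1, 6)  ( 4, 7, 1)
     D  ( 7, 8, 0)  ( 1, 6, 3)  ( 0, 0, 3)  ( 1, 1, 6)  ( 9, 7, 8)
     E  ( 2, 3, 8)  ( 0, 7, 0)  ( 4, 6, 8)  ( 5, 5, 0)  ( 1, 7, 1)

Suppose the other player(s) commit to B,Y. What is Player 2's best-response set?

u_2(P vs B,Y) = 2
u_2(Q vs B,Y) = 8
u_2(R vs B,Y) = 3
u_2(S vs B,Y) = 0
u_2(T vs B,Y) = 8
max payoff 8 at {Q,T}

P2 best: {Q,T}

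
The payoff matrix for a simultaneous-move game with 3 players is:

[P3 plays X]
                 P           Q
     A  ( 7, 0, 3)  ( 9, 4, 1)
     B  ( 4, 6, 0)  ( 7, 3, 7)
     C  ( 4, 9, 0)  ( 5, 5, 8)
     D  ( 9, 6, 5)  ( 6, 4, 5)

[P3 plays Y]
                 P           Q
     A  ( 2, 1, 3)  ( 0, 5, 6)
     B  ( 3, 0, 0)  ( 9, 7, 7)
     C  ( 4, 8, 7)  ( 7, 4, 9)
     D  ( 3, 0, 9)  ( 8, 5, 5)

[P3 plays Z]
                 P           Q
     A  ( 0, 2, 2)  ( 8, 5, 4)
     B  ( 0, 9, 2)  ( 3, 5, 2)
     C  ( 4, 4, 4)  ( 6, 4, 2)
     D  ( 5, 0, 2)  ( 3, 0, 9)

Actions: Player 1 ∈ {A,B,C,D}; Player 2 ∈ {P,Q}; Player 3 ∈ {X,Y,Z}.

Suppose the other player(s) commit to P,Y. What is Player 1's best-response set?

argmax u_1 = {C}

u_1(A vs P,Y) = 2
u_1(B vs P,Y) = 3
u_1(C vs P,Y) = 4
u_1(D vs P,Y) = 3
max payoff 4 at {C}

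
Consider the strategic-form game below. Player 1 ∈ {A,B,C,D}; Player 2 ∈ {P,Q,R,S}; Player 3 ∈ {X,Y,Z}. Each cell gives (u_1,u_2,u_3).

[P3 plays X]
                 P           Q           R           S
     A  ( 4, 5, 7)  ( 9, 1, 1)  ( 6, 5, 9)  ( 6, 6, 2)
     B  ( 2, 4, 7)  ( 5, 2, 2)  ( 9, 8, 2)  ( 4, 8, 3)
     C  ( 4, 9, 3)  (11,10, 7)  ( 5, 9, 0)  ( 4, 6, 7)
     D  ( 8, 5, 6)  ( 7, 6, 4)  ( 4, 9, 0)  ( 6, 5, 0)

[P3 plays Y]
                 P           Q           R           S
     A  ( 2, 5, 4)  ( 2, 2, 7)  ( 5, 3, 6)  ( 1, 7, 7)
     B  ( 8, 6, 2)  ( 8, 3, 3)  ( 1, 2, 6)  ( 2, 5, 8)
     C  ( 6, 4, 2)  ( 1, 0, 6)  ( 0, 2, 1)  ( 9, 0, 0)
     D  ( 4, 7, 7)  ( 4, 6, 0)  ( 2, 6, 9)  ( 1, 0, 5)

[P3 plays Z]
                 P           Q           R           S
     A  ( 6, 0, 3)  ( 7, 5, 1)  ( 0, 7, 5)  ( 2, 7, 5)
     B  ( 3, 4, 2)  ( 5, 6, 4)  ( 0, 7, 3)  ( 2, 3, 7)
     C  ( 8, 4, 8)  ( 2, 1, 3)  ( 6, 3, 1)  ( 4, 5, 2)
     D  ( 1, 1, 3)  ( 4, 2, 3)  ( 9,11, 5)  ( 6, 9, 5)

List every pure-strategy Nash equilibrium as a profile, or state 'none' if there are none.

NE set: (C,Q,X)

(A,P,X): not NE [P1→D gives 8>4; P2→S gives 6>5]
(A,P,Y): not NE [P1→B gives 8>2; P2→S gives 7>5; P3→X gives 7>4]
(A,P,Z): not NE [P1→C gives 8>6; P2→S gives 7>0; P3→X gives 7>3]
(A,Q,X): not NE [P1→C gives 11>9; P2→S gives 6>1; P3→Y gives 7>1]
(A,Q,Y): not NE [P1→B gives 8>2; P2→S gives 7>2]
(A,Q,Z): not NE [P2→S gives 7>5; P3→Y gives 7>1]
(A,R,X): not NE [P1→B gives 9>6; P2→S gives 6>5]
(A,R,Y): not NE [P2→S gives 7>3; P3→X gives 9>6]
(A,R,Z): not NE [P1→D gives 9>0; P3→X gives 9>5]
(A,S,X): not NE [P3→Y gives 7>2]
(A,S,Y): not NE [P1→C gives 9>1]
(A,S,Z): not NE [P1→D gives 6>2; P3→Y gives 7>5]
(B,P,X): not NE [P1→D gives 8>2; P2→S gives 8>4]
(B,P,Y): not NE [P3→X gives 7>2]
(B,P,Z): not NE [P1→C gives 8>3; P2→R gives 7>4; P3→X gives 7>2]
(B,Q,X): not NE [P1→C gives 11>5; P2→S gives 8>2; P3→Z gives 4>2]
(B,Q,Y): not NE [P2→P gives 6>3; P3→Z gives 4>3]
(B,Q,Z): not NE [P1→A gives 7>5; P2→R gives 7>6]
(B,R,X): not NE [P3→Y gives 6>2]
(B,R,Y): not NE [P1→A gives 5>1; P2→P gives 6>2]
(B,R,Z): not NE [P1→D gives 9>0; P3→Y gives 6>3]
(B,S,X): not NE [P1→D gives 6>4; P3→Y gives 8>3]
(B,S,Y): not NE [P1→C gives 9>2; P2→P gives 6>5]
(B,S,Z): not NE [P1→D gives 6>2; P2→R gives 7>3; P3→Y gives 8>7]
(C,P,X): not NE [P1→D gives 8>4; P2→Q gives 10>9; P3→Z gives 8>3]
(C,P,Y): not NE [P1→B gives 8>6; P3→Z gives 8>2]
(C,P,Z): not NE [P2→S gives 5>4]
(C,Q,X): NE
(C,Q,Y): not NE [P1→B gives 8>1; P2→P gives 4>0; P3→X gives 7>6]
(C,Q,Z): not NE [P1→A gives 7>2; P2→S gives 5>1; P3→X gives 7>3]
(C,R,X): not NE [P1→B gives 9>5; P2→Q gives 10>9; P3→Z gives 1>0]
(C,R,Y): not NE [P1→A gives 5>0; P2→P gives 4>2]
(C,R,Z): not NE [P1→D gives 9>6; P2→S gives 5>3]
(C,S,X): not NE [P1→D gives 6>4; P2→Q gives 10>6]
(C,S,Y): not NE [P2→P gives 4>0; P3→X gives 7>0]
(C,S,Z): not NE [P1→D gives 6>4; P3→X gives 7>2]
(D,P,X): not NE [P2→R gives 9>5; P3→Y gives 7>6]
(D,P,Y): not NE [P1→B gives 8>4]
(D,P,Z): not NE [P1→C gives 8>1; P2→R gives 11>1; P3→Y gives 7>3]
(D,Q,X): not NE [P1→C gives 11>7; P2→R gives 9>6]
(D,Q,Y): not NE [P1→B gives 8>4; P2→P gives 7>6; P3→X gives 4>0]
(D,Q,Z): not NE [P1→A gives 7>4; P2→R gives 11>2; P3→X gives 4>3]
(D,R,X): not NE [P1→B gives 9>4; P3→Y gives 9>0]
(D,R,Y): not NE [P1→A gives 5>2; P2→P gives 7>6]
(D,R,Z): not NE [P3→Y gives 9>5]
(D,S,X): not NE [P2→R gives 9>5; P3→Z gives 5>0]
(D,S,Y): not NE [P1→C gives 9>1; P2→P gives 7>0]
(D,S,Z): not NE [P2→R gives 11>9]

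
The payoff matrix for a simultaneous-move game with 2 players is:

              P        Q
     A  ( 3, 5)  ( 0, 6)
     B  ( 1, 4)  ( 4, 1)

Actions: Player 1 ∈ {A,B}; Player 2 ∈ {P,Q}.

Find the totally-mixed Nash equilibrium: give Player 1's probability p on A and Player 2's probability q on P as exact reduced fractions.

p=3/4, q=2/3

P1 indiff ⇒ q·3+(1-q)·0 = q·1+(1-q)·4 ⇒ q(2) = (1-q)(4) ⇒ q = 2/3
P2 indiff ⇒ p·5+(1-p)·4 = p·6+(1-p)·1 ⇒ p(-1) = (1-p)(-3) ⇒ p = 3/4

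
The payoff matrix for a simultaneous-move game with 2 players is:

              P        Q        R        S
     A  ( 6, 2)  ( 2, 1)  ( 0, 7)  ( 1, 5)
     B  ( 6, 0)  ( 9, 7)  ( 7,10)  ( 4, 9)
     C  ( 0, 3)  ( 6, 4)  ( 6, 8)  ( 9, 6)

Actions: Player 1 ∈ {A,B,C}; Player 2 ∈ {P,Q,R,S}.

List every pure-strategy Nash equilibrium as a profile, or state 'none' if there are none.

PSNE = {(B,R)}

(A,P): not NE [P2→R gives 7>2]
(A,Q): not NE [P1→B gives 9>2; P2→R gives 7>1]
(A,R): not NE [P1→B gives 7>0]
(A,S): not NE [P1→C gives 9>1; P2→R gives 7>5]
(B,P): not NE [P2→R gives 10>0]
(B,Q): not NE [P2→R gives 10>7]
(B,R): NE
(B,S): not NE [P1→C gives 9>4; P2→R gives 10>9]
(C,P): not NE [P1→B gives 6>0; P2→R gives 8>3]
(C,Q): not NE [P1→B gives 9>6; P2→R gives 8>4]
(C,R): not NE [P1→B gives 7>6]
(C,S): not NE [P2→R gives 8>6]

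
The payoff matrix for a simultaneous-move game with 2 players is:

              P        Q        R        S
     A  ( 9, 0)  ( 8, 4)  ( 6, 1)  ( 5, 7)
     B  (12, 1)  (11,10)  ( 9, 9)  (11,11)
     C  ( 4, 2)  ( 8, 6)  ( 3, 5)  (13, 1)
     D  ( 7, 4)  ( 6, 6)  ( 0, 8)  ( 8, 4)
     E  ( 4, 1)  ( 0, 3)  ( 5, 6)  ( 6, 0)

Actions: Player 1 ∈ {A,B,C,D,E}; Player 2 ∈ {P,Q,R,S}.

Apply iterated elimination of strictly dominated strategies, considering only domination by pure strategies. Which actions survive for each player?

Remaining: P1:{B,C} P2:{Q,S}

P1 drop A (B beats it: P:12>9 Q:11>8 R:9>6 S:11>5)
P1 drop D (B beats it: P:12>7 Q:11>6 R:9>0 S:11>8)
P1 drop E (B beats it: P:12>4 Q:11>0 R:9>5 S:11>6)
P2 drop P (Q beats it: B:10>1 C:6>2)
P2 drop R (Q beats it: B:10>9 C:6>5)
P1→{B,C} P2→{Q,S}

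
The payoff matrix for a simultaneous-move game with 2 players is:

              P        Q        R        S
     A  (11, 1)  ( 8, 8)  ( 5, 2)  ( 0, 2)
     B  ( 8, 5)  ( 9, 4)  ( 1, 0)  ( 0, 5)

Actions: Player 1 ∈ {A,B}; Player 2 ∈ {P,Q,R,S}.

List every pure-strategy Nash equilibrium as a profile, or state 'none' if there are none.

(A,P): not NE [P2→Q gives 8>1]
(A,Q): not NE [P1→B gives 9>8]
(A,R): not NE [P2→Q gives 8>2]
(A,S): not NE [P2→Q gives 8>2]
(B,P): not NE [P1→A gives 11>8]
(B,Q): not NE [P2→S gives 5>4]
(B,R): not NE [P1→A gives 5>1; P2→S gives 5>0]
(B,S): NE

NE set: (B,S)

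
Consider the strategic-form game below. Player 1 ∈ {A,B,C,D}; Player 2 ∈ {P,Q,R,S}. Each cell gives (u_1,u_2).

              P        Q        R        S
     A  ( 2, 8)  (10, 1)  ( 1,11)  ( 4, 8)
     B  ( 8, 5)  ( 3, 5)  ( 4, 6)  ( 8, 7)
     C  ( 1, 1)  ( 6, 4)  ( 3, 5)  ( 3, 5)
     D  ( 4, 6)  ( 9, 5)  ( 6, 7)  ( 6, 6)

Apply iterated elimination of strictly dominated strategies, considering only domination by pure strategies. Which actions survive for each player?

P1 drop C (D beats it: P:4>1 Q:9>6 R:6>3 S:6>3)
P2 drop P (R beats it: A:11>8 B:6>5 D:7>6)
P2 drop Q (R beats it: A:11>1 B:6>5 D:7>5)
P1 drop A (B beats it: R:4>1 S:8>4)
P1→{B,D} P2→{R,S}

Remaining: P1:{B,D} P2:{R,S}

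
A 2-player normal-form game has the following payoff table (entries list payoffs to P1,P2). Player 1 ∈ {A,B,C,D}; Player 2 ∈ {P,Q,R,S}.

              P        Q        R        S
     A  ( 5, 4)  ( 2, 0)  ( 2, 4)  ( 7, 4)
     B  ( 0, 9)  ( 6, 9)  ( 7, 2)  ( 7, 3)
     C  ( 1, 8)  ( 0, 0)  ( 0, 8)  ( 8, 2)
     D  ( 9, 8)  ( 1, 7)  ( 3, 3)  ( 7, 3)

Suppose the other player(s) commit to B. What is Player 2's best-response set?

u_2(P vs B) = 9
u_2(Q vs B) = 9
u_2(R vs B) = 2
u_2(S vs B) = 3
max payoff 9 at {P,Q}

argmax u_2 = {P,Q}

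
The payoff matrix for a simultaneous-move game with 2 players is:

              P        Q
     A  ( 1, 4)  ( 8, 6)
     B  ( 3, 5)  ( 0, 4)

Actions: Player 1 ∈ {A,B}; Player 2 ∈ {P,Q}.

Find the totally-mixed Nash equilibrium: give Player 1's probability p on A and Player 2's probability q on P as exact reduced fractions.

P1 indiff ⇒ q·1+(1-q)·8 = q·3+(1-q)·0 ⇒ q(-2) = (1-q)(-8) ⇒ q = 4/5
P2 indiff ⇒ p·4+(1-p)·5 = p·6+(1-p)·4 ⇒ p(-2) = (1-p)(-1) ⇒ p = 1/3

(p,q) = (1/3, 4/5)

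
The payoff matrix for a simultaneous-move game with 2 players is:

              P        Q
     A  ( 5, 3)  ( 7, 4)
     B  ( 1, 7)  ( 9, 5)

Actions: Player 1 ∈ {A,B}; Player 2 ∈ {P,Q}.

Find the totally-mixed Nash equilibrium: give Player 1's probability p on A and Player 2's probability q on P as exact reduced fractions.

P1 indiff ⇒ q·5+(1-q)·7 = q·1+(1-q)·9 ⇒ q(4) = (1-q)(2) ⇒ q = 1/3
P2 indiff ⇒ p·3+(1-p)·7 = p·4+(1-p)·5 ⇒ p(-1) = (1-p)(-2) ⇒ p = 2/3

p=2/3, q=1/3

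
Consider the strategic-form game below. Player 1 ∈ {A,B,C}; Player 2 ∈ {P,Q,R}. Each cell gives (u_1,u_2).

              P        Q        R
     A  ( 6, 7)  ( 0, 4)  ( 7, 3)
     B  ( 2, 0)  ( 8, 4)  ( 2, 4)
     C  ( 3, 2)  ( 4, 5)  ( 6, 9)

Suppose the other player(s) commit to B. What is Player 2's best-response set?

argmax u_2 = {Q,R}

u_2(P vs B) = 0
u_2(Q vs B) = 4
u_2(R vs B) = 4
max payoff 4 at {Q,R}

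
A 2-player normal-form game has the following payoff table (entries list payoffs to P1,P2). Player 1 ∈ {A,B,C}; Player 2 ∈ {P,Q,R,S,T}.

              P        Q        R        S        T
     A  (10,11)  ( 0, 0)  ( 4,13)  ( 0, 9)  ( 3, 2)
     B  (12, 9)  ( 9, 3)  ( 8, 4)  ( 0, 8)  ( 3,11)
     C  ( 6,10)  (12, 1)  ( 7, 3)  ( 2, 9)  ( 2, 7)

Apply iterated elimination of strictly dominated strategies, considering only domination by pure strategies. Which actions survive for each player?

P2 drop Q (P beats it: A:11>0 B:9>3 C:10>1)
P2 drop S (P beats it: A:11>9 B:9>8 C:10>9)
P1 drop C (B beats it: P:12>6 R:8>7 T:3>2)
P1→{A,B} P2→{P,R,T}

Remaining: P1:{A,B} P2:{P,R,T}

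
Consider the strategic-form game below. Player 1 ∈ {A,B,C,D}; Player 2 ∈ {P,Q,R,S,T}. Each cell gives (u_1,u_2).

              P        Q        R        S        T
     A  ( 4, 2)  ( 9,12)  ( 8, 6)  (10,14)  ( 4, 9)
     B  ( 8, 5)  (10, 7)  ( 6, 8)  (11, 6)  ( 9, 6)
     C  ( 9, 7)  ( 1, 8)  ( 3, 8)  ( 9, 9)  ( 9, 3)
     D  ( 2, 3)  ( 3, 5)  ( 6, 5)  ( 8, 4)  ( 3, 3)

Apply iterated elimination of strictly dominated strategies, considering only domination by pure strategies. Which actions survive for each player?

Survivors P1:{A,B} P2:{Q,R,S}

P1 drop D (A beats it: P:4>2 Q:9>3 R:8>6 S:10>8 T:4>3)
P2 drop P (Q beats it: A:12>2 B:7>5 C:8>7)
P2 drop T (Q beats it: A:12>9 B:7>6 C:8>3)
P1 drop C (A beats it: Q:9>1 R:8>3 S:10>9)
P1→{A,B} P2→{Q,R,S}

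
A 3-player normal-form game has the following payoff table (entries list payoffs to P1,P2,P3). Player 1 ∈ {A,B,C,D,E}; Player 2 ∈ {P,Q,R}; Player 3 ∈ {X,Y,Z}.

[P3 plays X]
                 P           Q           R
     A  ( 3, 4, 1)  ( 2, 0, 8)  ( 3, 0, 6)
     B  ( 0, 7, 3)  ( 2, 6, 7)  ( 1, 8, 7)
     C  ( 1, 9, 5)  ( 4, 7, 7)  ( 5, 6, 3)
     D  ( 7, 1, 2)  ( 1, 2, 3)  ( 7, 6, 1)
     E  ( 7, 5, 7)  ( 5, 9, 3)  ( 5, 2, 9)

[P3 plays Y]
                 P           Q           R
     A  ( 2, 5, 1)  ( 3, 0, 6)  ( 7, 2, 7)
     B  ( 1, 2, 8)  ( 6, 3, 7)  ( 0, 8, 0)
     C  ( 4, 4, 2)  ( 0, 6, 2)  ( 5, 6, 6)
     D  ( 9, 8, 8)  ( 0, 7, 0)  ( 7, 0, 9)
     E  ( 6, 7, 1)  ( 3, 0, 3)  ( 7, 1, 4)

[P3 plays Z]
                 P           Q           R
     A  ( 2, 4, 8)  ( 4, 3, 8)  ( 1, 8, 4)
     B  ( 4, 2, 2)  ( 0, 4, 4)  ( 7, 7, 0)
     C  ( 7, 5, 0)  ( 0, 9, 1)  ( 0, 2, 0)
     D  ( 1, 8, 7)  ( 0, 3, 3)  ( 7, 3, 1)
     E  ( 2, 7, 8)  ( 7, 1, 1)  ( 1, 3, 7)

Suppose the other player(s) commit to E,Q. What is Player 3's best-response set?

BR_3 = {X,Y}

u_3(X vs E,Q) = 3
u_3(Y vs E,Q) = 3
u_3(Z vs E,Q) = 1
max payoff 3 at {X,Y}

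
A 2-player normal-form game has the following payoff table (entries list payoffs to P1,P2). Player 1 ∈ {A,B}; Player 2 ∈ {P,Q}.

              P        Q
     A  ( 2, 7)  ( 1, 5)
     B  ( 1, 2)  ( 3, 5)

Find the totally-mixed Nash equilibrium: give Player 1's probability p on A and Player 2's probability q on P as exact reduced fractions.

P1 indiff ⇒ q·2+(1-q)·1 = q·1+(1-q)·3 ⇒ q(1) = (1-q)(2) ⇒ q = 2/3
P2 indiff ⇒ p·7+(1-p)·2 = p·5+(1-p)·5 ⇒ p(2) = (1-p)(3) ⇒ p = 3/5

P1 mixes 3/5 on A; P2 mixes 2/3 on P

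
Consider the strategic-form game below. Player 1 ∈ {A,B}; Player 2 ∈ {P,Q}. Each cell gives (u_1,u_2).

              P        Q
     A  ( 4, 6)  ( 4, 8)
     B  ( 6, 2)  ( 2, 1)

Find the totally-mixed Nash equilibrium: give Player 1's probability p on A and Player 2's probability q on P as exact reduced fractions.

P1 indiff ⇒ q·4+(1-q)·4 = q·6+(1-q)·2 ⇒ q(-2) = (1-q)(-2) ⇒ q = 1/2
P2 indiff ⇒ p·6+(1-p)·2 = p·8+(1-p)·1 ⇒ p(-2) = (1-p)(-1) ⇒ p = 1/3

(p,q) = (1/3, 1/2)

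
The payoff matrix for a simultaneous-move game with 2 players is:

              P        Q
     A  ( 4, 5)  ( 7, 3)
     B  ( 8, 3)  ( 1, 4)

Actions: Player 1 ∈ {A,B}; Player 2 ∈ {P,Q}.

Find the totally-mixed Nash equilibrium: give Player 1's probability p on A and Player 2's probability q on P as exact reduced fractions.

(p,q) = (1/3, 3/5)

P1 indiff ⇒ q·4+(1-q)·7 = q·8+(1-q)·1 ⇒ q(-4) = (1-q)(-6) ⇒ q = 3/5
P2 indiff ⇒ p·5+(1-p)·3 = p·3+(1-p)·4 ⇒ p(2) = (1-p)(1) ⇒ p = 1/3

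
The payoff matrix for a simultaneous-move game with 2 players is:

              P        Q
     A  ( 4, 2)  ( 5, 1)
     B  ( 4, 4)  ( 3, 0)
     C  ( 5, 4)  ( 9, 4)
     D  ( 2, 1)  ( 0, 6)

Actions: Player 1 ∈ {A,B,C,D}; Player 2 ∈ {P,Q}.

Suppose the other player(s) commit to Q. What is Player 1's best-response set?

P1 best: {C}

u_1(A vs Q) = 5
u_1(B vs Q) = 3
u_1(C vs Q) = 9
u_1(D vs Q) = 0
max payoff 9 at {C}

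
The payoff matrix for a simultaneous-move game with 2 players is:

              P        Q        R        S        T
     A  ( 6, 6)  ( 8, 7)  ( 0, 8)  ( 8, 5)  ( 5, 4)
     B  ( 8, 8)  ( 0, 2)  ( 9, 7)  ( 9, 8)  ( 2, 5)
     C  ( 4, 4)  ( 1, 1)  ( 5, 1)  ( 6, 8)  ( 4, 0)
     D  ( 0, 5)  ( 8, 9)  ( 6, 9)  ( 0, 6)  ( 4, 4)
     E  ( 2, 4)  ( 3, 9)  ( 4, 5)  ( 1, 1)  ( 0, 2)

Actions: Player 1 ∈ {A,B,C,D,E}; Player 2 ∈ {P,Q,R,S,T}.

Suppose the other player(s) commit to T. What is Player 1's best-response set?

P1 best: {A}

u_1(A vs T) = 5
u_1(B vs T) = 2
u_1(C vs T) = 4
u_1(D vs T) = 4
u_1(E vs T) = 0
max payoff 5 at {A}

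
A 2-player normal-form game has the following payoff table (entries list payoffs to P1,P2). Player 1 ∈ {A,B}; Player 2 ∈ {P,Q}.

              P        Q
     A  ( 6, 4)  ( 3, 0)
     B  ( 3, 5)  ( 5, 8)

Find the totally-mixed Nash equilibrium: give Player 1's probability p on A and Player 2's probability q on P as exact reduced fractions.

P1 indiff ⇒ q·6+(1-q)·3 = q·3+(1-q)·5 ⇒ q(3) = (1-q)(2) ⇒ q = 2/5
P2 indiff ⇒ p·4+(1-p)·5 = p·0+(1-p)·8 ⇒ p(4) = (1-p)(3) ⇒ p = 3/7

p=3/7, q=2/5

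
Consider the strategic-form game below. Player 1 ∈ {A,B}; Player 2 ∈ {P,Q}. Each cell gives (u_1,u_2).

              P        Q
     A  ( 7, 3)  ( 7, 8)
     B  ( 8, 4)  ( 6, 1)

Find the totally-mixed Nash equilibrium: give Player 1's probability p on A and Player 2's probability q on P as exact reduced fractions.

p=3/8, q=1/2

P1 indiff ⇒ q·7+(1-q)·7 = q·8+(1-q)·6 ⇒ q(-1) = (1-q)(-1) ⇒ q = 1/2
P2 indiff ⇒ p·3+(1-p)·4 = p·8+(1-p)·1 ⇒ p(-5) = (1-p)(-3) ⇒ p = 3/8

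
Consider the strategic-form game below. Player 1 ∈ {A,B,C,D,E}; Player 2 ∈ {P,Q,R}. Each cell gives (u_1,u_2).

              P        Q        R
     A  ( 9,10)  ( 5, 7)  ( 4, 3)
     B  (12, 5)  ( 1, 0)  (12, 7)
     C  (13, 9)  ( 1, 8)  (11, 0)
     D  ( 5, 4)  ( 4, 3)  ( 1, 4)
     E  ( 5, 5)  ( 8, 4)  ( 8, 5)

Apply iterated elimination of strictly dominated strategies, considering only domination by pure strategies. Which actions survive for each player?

Survivors P1:{B,C} P2:{P,R}

P1 drop D (A beats it: P:9>5 Q:5>4 R:4>1)
P2 drop Q (P beats it: A:10>7 B:5>0 C:9>8 E:5>4)
P1 drop A (B beats it: P:12>9 R:12>4)
P1 drop E (B beats it: P:12>5 R:12>8)
P1→{B,C} P2→{P,R}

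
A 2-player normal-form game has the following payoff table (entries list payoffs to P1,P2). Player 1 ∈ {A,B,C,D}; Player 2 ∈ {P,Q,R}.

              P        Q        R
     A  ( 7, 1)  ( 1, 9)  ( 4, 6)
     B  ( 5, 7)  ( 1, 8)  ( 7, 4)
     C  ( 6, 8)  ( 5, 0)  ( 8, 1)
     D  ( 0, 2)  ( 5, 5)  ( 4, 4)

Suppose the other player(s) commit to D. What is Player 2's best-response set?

argmax u_2 = {Q}

u_2(P vs D) = 2
u_2(Q vs D) = 5
u_2(R vs D) = 4
max payoff 5 at {Q}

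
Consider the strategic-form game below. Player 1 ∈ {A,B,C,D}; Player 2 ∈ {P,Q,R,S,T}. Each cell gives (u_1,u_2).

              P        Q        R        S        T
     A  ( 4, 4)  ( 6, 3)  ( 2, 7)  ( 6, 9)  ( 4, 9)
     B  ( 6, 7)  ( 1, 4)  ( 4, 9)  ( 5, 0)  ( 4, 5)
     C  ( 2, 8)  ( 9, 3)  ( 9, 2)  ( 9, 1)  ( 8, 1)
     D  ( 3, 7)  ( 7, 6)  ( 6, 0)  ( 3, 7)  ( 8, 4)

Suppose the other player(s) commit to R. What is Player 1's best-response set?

u_1(A vs R) = 2
u_1(B vs R) = 4
u_1(C vs R) = 9
u_1(D vs R) = 6
max payoff 9 at {C}

P1 best: {C}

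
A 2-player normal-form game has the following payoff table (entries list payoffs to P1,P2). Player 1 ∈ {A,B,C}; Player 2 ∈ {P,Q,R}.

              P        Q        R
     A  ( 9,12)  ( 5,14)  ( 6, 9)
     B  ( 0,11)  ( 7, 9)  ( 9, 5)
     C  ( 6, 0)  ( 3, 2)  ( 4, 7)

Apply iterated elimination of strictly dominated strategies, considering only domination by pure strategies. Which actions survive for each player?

Survivors P1:{A,B} P2:{P,Q}

P1 drop C (A beats it: P:9>6 Q:5>3 R:6>4)
P2 drop R (P beats it: A:12>9 B:11>5)
P1→{A,B} P2→{P,Q}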